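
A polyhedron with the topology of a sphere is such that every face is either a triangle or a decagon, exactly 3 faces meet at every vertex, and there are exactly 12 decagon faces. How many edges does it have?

Let x be the number of triangles; then F = 12 + x.
Edge–face incidences: 2E = 10·12 + 3·x = 120 + 3x.
Every vertex has degree 3, so 3V = 2E.
Euler: V − E + F = 2 ⇒ (2E)/3 − E + (12 + x) = 2.
Multiply by 6: 2·(2E) − 3·(2E) + 6·(12 + x) = 12, i.e. 72 + 6x − (120 + 3x) = 12.
Collecting terms: 3x − 48 = 12, so 3x = 60, so x = 20.
Then 2E = 120 + 3·20 = 180, so E = 90, V = 2E/3 = 60, F = 12 + 20 = 32.

90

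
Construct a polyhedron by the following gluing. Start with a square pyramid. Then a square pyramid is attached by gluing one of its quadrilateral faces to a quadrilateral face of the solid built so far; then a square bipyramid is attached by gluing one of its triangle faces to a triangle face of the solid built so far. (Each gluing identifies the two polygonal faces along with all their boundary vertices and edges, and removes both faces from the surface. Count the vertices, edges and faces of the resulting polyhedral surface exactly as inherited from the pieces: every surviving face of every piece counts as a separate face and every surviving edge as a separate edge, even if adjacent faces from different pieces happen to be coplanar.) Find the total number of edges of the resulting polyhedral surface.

21

A square pyramid: V=5, E=8, F=5.
Attach a square pyramid (V=5, E=8, F=5) along a 4-gon: merge 4 vertices and 4 edges, delete both glued faces → V=6, E=12, F=8.
Attach a square bipyramid (V=6, E=12, F=8) along a 3-gon: merge 3 vertices and 3 edges, delete both glued faces → V=9, E=21, F=14.
Check: V − E + F = 9 − 21 + 14 = 2.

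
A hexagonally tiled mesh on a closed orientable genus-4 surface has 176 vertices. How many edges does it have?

χ = 2 − 2·4 = -6, and every face is a hexagon so 6F = 2E.
V − E + F = -6 with E = 6F/2 gives 176 − (6/2 − 1)·F = -6, so F = 91 and E = 273.

273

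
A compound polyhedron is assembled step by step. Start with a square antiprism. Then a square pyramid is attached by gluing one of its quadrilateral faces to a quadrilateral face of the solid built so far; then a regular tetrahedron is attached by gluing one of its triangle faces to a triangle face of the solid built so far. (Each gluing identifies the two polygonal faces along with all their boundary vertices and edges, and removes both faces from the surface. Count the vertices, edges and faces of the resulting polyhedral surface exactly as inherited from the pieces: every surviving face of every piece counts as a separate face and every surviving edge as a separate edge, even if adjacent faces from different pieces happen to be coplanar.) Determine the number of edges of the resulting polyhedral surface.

23

A square antiprism: V=8, E=16, F=10.
Attach a square pyramid (V=5, E=8, F=5) along a 4-gon: merge 4 vertices and 4 edges, delete both glued faces → V=9, E=20, F=13.
Attach a regular tetrahedron (V=4, E=6, F=4) along a 3-gon: merge 3 vertices and 3 edges, delete both glued faces → V=10, E=23, F=15.
Check: V − E + F = 10 − 23 + 15 = 2.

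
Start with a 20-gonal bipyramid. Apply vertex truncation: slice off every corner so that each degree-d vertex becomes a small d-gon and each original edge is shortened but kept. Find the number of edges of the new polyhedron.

The base solid has V = 22, E = 60, F = 40.
Truncation replaces each original edge-end by a new vertex, so V′ = 2E = 120.
Each original edge survives, and each old vertex of degree d contributes d new edges; summing degrees gives Σd = 2E, so E′ = E + 2E = 3E = 180.
Each original face survives and each original vertex becomes one new face: F′ = F + V = 62.

180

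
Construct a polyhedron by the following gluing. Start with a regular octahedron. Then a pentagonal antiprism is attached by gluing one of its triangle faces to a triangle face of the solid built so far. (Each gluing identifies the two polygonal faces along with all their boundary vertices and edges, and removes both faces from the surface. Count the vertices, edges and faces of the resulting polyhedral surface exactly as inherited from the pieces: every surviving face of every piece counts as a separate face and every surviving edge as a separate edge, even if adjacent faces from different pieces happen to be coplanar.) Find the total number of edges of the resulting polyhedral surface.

29

A regular octahedron: V=6, E=12, F=8.
Attach a pentagonal antiprism (V=10, E=20, F=12) along a 3-gon: merge 3 vertices and 3 edges, delete both glued faces → V=13, E=29, F=18.
Check: V − E + F = 13 − 29 + 18 = 2.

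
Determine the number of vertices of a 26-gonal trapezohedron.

54

The n-trapezohedron (dual of the n-antiprism) has V = 2·26 + 2 = 54, E = 4·26 = 104, F = 2·26 = 52.
Check: V − E + F = 54 − 104 + 52 = 2.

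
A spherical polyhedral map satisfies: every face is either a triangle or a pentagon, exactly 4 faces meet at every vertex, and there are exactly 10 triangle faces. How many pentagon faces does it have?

Let x be the number of pentagons; then F = 10 + x.
Edge–face incidences: 2E = 3·10 + 5·x = 30 + 5x.
Every vertex has degree 4, so 4V = 2E.
Euler: V − E + F = 2 ⇒ (2E)/4 − E + (10 + x) = 2.
Multiply by 8: 2·(2E) − 4·(2E) + 8·(10 + x) = 16, i.e. 80 + 8x − 2·(30 + 5x) = 16.
Collecting terms: −2x + 20 = 16, so −2x = −4, so x = 2.
Then 2E = 30 + 5·2 = 40, so E = 20, V = 2E/4 = 10, F = 10 + 2 = 12.

2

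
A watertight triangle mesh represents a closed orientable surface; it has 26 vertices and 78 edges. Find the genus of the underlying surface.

Every face is a triangle and each edge borders two faces, so 3F = 2·78, giving F = 52.
χ = V − E + F = 26 − 78 + 52 = 0.
For a closed orientable surface χ = 2 − 2g, so g = (2 − (0))/2 = 1.

1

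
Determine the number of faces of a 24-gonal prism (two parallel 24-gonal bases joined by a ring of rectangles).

A prism on an n-gon has two n-gon bases and n rectangular sides: V = 2·24 = 48, E = 3·24 = 72, F = 24 + 2 = 26.

26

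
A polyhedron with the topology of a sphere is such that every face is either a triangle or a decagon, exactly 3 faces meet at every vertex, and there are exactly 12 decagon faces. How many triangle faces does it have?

Let x be the number of triangles; then F = 12 + x.
Edge–face incidences: 2E = 10·12 + 3·x = 120 + 3x.
Every vertex has degree 3, so 3V = 2E.
Euler: V − E + F = 2 ⇒ (2E)/3 − E + (12 + x) = 2.
Multiply by 6: 2·(2E) − 3·(2E) + 6·(12 + x) = 12, i.e. 72 + 6x − (120 + 3x) = 12.
Collecting terms: 3x − 48 = 12, so 3x = 60, so x = 20.
Then 2E = 120 + 3·20 = 180, so E = 90, V = 2E/3 = 60, F = 12 + 20 = 32.

20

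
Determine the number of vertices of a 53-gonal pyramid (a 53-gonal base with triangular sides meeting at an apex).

A pyramid on an n-gon base has one n-gon and n triangles: V = 53 + 1 = 54, E = 2·53 = 106, F = 53 + 1 = 54.
Check: V − E + F = 54 − 106 + 54 = 2.

54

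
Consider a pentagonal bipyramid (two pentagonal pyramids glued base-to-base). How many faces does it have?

10

A bipyramid over an n-gon has 2n triangular faces and n + 2 vertices: V = 5 + 2 = 7, E = 3·5 = 15, F = 2·5 = 10.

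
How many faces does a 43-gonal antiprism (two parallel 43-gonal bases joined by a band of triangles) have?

An antiprism on an n-gon has two n-gon caps and 2n triangles: V = 2·43 = 86, E = 4·43 = 172, F = 2·43 + 2 = 88.

88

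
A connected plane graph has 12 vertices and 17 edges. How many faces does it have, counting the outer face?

Euler's formula for a connected plane graph: V − E + F = 2, so F = 2 − 12 + 17 = 7.

7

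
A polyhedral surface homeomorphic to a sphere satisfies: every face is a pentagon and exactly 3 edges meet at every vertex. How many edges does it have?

Each face has 5 edges and each edge borders two faces, so 2E = 5F.
Each vertex has degree 3, so 3V = 2E and hence V = 5F/3.
Euler: V − E + F = 2 ⇒ (5F/3) − (5F/2) + F = 2.
Multiply by 6: (10 − 15 + 6)F = 12, i.e. 1F = 12.
So F = 12, E = 5·12/2 = 30, V = 5·12/3 = 20.

30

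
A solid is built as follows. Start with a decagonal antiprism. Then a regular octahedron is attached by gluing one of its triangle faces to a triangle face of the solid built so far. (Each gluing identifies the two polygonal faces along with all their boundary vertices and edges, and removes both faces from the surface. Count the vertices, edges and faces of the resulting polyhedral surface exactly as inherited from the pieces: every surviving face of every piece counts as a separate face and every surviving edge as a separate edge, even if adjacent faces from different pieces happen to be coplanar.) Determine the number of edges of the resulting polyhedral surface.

A decagonal antiprism: V=20, E=40, F=22.
Attach a regular octahedron (V=6, E=12, F=8) along a 3-gon: merge 3 vertices and 3 edges, delete both glued faces → V=23, E=49, F=28.
Check: V − E + F = 23 − 49 + 28 = 2.

49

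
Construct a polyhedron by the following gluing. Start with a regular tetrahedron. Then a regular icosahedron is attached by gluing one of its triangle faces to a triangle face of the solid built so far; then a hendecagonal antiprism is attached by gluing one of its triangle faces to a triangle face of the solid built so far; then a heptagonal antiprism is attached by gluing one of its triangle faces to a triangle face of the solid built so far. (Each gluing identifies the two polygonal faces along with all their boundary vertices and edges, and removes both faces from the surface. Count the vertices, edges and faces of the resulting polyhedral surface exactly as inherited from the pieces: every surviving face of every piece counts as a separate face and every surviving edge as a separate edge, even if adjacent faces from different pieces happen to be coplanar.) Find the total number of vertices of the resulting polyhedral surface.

43

A regular tetrahedron: V=4, E=6, F=4.
Attach a regular icosahedron (V=12, E=30, F=20) along a 3-gon: merge 3 vertices and 3 edges, delete both glued faces → V=13, E=33, F=22.
Attach a hendecagonal antiprism (V=22, E=44, F=24) along a 3-gon: merge 3 vertices and 3 edges, delete both glued faces → V=32, E=74, F=44.
Attach a heptagonal antiprism (V=14, E=28, F=16) along a 3-gon: merge 3 vertices and 3 edges, delete both glued faces → V=43, E=99, F=58.
Check: V − E + F = 43 − 99 + 58 = 2.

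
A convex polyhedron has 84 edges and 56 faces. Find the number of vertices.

Here V − E + F = 2.
V = 2 + E − F = 2 + 84 − 56 = 30.

30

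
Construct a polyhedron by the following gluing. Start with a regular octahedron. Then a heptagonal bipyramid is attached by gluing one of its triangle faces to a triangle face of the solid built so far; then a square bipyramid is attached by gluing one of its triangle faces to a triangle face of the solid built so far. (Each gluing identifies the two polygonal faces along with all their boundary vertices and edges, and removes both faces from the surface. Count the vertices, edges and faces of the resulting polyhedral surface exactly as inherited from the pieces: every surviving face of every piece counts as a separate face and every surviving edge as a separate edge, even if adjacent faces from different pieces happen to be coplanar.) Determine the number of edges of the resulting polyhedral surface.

39

A regular octahedron: V=6, E=12, F=8.
Attach a heptagonal bipyramid (V=9, E=21, F=14) along a 3-gon: merge 3 vertices and 3 edges, delete both glued faces → V=12, E=30, F=20.
Attach a square bipyramid (V=6, E=12, F=8) along a 3-gon: merge 3 vertices and 3 edges, delete both glued faces → V=15, E=39, F=26.
Check: V − E + F = 15 − 39 + 26 = 2.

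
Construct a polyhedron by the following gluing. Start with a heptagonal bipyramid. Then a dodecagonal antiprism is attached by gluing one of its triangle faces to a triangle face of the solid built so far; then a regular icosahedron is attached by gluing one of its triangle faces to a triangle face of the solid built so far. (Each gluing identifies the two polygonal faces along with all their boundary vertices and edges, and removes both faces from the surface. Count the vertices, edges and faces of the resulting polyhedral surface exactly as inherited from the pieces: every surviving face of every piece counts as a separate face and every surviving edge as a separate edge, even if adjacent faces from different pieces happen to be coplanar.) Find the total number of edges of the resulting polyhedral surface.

A heptagonal bipyramid: V=9, E=21, F=14.
Attach a dodecagonal antiprism (V=24, E=48, F=26) along a 3-gon: merge 3 vertices and 3 edges, delete both glued faces → V=30, E=66, F=38.
Attach a regular icosahedron (V=12, E=30, F=20) along a 3-gon: merge 3 vertices and 3 edges, delete both glued faces → V=39, E=93, F=56.
Check: V − E + F = 39 − 93 + 56 = 2.

93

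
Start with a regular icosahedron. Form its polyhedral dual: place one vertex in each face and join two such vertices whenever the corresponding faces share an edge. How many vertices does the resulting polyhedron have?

20

The base solid has V = 12, E = 30, F = 20.
The dual swaps V and F and preserves E: V′ = F = 20, E′ = E = 30, F′ = V = 12.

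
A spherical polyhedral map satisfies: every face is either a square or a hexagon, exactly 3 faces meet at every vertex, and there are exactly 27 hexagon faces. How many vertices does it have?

62

Let x be the number of squares; then F = 27 + x.
Edge–face incidences: 2E = 6·27 + 4·x = 162 + 4x.
Every vertex has degree 3, so 3V = 2E.
Euler: V − E + F = 2 ⇒ (2E)/3 − E + (27 + x) = 2.
Multiply by 6: 2·(2E) − 3·(2E) + 6·(27 + x) = 12, i.e. 162 + 6x − (162 + 4x) = 12.
Collecting terms: 2x = 12, so x = 6.
Then 2E = 162 + 4·6 = 186, so E = 93, V = 2E/3 = 62, F = 27 + 6 = 33.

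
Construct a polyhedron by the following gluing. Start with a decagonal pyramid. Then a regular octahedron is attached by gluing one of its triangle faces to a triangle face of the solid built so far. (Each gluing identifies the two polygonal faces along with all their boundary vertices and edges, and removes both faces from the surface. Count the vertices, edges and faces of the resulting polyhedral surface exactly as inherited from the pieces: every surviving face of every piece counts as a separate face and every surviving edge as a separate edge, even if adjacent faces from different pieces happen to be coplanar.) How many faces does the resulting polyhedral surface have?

A decagonal pyramid: V=11, E=20, F=11.
Attach a regular octahedron (V=6, E=12, F=8) along a 3-gon: merge 3 vertices and 3 edges, delete both glued faces → V=14, E=29, F=17.
Check: V − E + F = 14 − 29 + 17 = 2.

17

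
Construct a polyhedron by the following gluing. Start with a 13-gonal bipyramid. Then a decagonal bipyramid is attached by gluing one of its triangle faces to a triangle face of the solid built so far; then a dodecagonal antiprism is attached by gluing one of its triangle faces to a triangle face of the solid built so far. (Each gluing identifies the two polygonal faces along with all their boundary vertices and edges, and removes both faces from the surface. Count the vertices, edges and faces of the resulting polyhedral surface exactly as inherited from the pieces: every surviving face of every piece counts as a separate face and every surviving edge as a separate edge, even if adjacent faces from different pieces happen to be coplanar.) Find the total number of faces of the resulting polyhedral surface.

A 13-gonal bipyramid: V=15, E=39, F=26.
Attach a decagonal bipyramid (V=12, E=30, F=20) along a 3-gon: merge 3 vertices and 3 edges, delete both glued faces → V=24, E=66, F=44.
Attach a dodecagonal antiprism (V=24, E=48, F=26) along a 3-gon: merge 3 vertices and 3 edges, delete both glued faces → V=45, E=111, F=68.
Check: V − E + F = 45 − 111 + 68 = 2.

68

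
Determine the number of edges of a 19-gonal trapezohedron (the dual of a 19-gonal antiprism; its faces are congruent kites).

76

The n-trapezohedron (dual of the n-antiprism) has V = 2·19 + 2 = 40, E = 4·19 = 76, F = 2·19 = 38.
Check: V − E + F = 40 − 76 + 38 = 2.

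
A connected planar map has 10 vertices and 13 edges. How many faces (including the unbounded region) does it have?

Euler's formula for a connected plane graph: V − E + F = 2, so F = 2 − 10 + 13 = 5.

5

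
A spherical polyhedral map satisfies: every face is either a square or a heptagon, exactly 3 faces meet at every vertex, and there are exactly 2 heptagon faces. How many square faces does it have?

Let x be the number of squares; then F = 2 + x.
Edge–face incidences: 2E = 7·2 + 4·x = 14 + 4x.
Every vertex has degree 3, so 3V = 2E.
Euler: V − E + F = 2 ⇒ (2E)/3 − E + (2 + x) = 2.
Multiply by 6: 2·(2E) − 3·(2E) + 6·(2 + x) = 12, i.e. 12 + 6x − (14 + 4x) = 12.
Collecting terms: 2x − 2 = 12, so 2x = 14, so x = 7.
Then 2E = 14 + 4·7 = 42, so E = 21, V = 2E/3 = 14, F = 2 + 7 = 9.

7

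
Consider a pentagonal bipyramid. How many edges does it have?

A bipyramid over an n-gon has 2n triangular faces and n + 2 vertices: V = 5 + 2 = 7, E = 3·5 = 15, F = 2·5 = 10.

15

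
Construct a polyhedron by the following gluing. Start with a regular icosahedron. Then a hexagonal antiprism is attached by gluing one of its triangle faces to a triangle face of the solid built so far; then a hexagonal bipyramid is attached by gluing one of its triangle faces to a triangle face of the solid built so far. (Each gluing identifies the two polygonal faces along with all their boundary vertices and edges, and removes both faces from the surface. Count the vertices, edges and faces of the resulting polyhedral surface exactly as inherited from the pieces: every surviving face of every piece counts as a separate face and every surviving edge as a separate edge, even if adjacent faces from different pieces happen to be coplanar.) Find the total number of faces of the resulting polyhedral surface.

A regular icosahedron: V=12, E=30, F=20.
Attach a hexagonal antiprism (V=12, E=24, F=14) along a 3-gon: merge 3 vertices and 3 edges, delete both glued faces → V=21, E=51, F=32.
Attach a hexagonal bipyramid (V=8, E=18, F=12) along a 3-gon: merge 3 vertices and 3 edges, delete both glued faces → V=26, E=66, F=42.
Check: V − E + F = 26 − 66 + 42 = 2.

42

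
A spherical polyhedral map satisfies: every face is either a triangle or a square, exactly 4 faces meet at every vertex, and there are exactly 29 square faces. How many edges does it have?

70

Let x be the number of triangles; then F = 29 + x.
Edge–face incidences: 2E = 4·29 + 3·x = 116 + 3x.
Every vertex has degree 4, so 4V = 2E.
Euler: V − E + F = 2 ⇒ (2E)/4 − E + (29 + x) = 2.
Multiply by 8: 2·(2E) − 4·(2E) + 8·(29 + x) = 16, i.e. 232 + 8x − 2·(116 + 3x) = 16.
Collecting terms: 2x = 16, so x = 8.
Then 2E = 116 + 3·8 = 140, so E = 70, V = 2E/4 = 35, F = 29 + 8 = 37.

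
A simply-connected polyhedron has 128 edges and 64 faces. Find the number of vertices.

Here V − E + F = 2.
V = 2 + E − F = 2 + 128 − 64 = 66.

66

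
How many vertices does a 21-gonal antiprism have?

An antiprism on an n-gon has two n-gon caps and 2n triangles: V = 2·21 = 42, E = 4·21 = 84, F = 2·21 + 2 = 44.

42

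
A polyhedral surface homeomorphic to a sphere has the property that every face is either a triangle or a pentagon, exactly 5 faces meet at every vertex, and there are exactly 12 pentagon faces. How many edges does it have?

150

Let x be the number of triangles; then F = 12 + x.
Edge–face incidences: 2E = 5·12 + 3·x = 60 + 3x.
Every vertex has degree 5, so 5V = 2E.
Euler: V − E + F = 2 ⇒ (2E)/5 − E + (12 + x) = 2.
Multiply by 10: 2·(2E) − 5·(2E) + 10·(12 + x) = 20, i.e. 120 + 10x − 3·(60 + 3x) = 20.
Collecting terms: x − 60 = 20, so x = 80.
Then 2E = 60 + 3·80 = 300, so E = 150, V = 2E/5 = 60, F = 12 + 80 = 92.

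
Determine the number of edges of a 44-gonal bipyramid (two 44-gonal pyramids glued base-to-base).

A bipyramid over an n-gon has 2n triangular faces and n + 2 vertices: V = 44 + 2 = 46, E = 3·44 = 132, F = 2·44 = 88.

132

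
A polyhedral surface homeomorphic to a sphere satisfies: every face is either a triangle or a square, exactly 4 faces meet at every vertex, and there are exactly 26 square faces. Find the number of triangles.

8

Let x be the number of triangles; then F = 26 + x.
Edge–face incidences: 2E = 4·26 + 3·x = 104 + 3x.
Every vertex has degree 4, so 4V = 2E.
Euler: V − E + F = 2 ⇒ (2E)/4 − E + (26 + x) = 2.
Multiply by 8: 2·(2E) − 4·(2E) + 8·(26 + x) = 16, i.e. 208 + 8x − 2·(104 + 3x) = 16.
Collecting terms: 2x = 16, so x = 8.
Then 2E = 104 + 3·8 = 128, so E = 64, V = 2E/4 = 32, F = 26 + 8 = 34.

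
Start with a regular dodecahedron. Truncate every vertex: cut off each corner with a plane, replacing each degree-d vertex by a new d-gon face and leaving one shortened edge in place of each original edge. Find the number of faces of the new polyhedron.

The base solid has V = 20, E = 30, F = 12.
Truncation replaces each original edge-end by a new vertex, so V′ = 2E = 60.
Each original edge survives, and each old vertex of degree d contributes d new edges; summing degrees gives Σd = 2E, so E′ = E + 2E = 3E = 90.
Each original face survives and each original vertex becomes one new face: F′ = F + V = 32.

32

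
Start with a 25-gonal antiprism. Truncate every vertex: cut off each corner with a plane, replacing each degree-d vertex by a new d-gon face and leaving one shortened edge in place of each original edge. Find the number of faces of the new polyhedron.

102

The base solid has V = 50, E = 100, F = 52.
Truncation replaces each original edge-end by a new vertex, so V′ = 2E = 200.
Each original edge survives, and each old vertex of degree d contributes d new edges; summing degrees gives Σd = 2E, so E′ = E + 2E = 3E = 300.
Each original face survives and each original vertex becomes one new face: F′ = F + V = 102.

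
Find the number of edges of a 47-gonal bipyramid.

A bipyramid over an n-gon has 2n triangular faces and n + 2 vertices: V = 47 + 2 = 49, E = 3·47 = 141, F = 2·47 = 94.

141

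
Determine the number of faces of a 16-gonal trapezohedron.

The n-trapezohedron (dual of the n-antiprism) has V = 2·16 + 2 = 34, E = 4·16 = 64, F = 2·16 = 32.

32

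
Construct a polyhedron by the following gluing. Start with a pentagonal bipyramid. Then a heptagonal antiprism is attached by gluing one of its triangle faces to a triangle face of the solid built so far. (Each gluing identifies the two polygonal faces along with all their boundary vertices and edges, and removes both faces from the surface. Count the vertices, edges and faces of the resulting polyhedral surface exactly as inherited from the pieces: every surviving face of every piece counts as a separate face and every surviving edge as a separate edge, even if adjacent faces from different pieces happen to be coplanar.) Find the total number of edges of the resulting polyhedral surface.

A pentagonal bipyramid: V=7, E=15, F=10.
Attach a heptagonal antiprism (V=14, E=28, F=16) along a 3-gon: merge 3 vertices and 3 edges, delete both glued faces → V=18, E=40, F=24.
Check: V − E + F = 18 − 40 + 24 = 2.

40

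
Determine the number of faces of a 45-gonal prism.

47

A prism on an n-gon has two n-gon bases and n rectangular sides: V = 2·45 = 90, E = 3·45 = 135, F = 45 + 2 = 47.
Check: V − E + F = 90 − 135 + 47 = 2.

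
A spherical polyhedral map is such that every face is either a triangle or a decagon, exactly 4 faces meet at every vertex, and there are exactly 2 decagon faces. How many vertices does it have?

20

Let x be the number of triangles; then F = 2 + x.
Edge–face incidences: 2E = 10·2 + 3·x = 20 + 3x.
Every vertex has degree 4, so 4V = 2E.
Euler: V − E + F = 2 ⇒ (2E)/4 − E + (2 + x) = 2.
Multiply by 8: 2·(2E) − 4·(2E) + 8·(2 + x) = 16, i.e. 16 + 8x − 2·(20 + 3x) = 16.
Collecting terms: 2x − 24 = 16, so 2x = 40, so x = 20.
Then 2E = 20 + 3·20 = 80, so E = 40, V = 2E/4 = 20, F = 2 + 20 = 22.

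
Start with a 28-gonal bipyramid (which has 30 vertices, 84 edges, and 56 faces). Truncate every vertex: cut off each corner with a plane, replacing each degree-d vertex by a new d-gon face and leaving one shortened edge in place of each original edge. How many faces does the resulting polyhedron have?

86

Truncation replaces each original edge-end by a new vertex, so V′ = 2E = 168.
Each original edge survives, and each old vertex of degree d contributes d new edges; summing degrees gives Σd = 2E, so E′ = E + 2E = 3E = 252.
Each original face survives and each original vertex becomes one new face: F′ = F + V = 86.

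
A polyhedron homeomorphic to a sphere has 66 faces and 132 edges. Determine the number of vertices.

Here V − E + F = 2.
V = 2 + E − F = 2 + 132 − 66 = 68.

68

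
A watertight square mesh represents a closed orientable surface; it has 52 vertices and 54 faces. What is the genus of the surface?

Every face is a square, so 2E = 4·54 = 216, giving E = 108.
χ = V − E + F = 52 − 108 + 54 = -2.
For a closed orientable surface χ = 2 − 2g, so g = (2 − (-2))/2 = 2.

2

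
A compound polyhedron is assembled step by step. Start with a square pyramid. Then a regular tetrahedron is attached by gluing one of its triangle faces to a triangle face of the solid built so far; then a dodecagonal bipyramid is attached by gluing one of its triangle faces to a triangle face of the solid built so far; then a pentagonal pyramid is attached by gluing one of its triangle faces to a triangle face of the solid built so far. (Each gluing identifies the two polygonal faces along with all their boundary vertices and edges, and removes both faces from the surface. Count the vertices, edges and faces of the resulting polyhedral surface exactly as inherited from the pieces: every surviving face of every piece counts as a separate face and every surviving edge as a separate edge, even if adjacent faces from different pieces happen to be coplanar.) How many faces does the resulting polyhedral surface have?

33

A square pyramid: V=5, E=8, F=5.
Attach a regular tetrahedron (V=4, E=6, F=4) along a 3-gon: merge 3 vertices and 3 edges, delete both glued faces → V=6, E=11, F=7.
Attach a dodecagonal bipyramid (V=14, E=36, F=24) along a 3-gon: merge 3 vertices and 3 edges, delete both glued faces → V=17, E=44, F=29.
Attach a pentagonal pyramid (V=6, E=10, F=6) along a 3-gon: merge 3 vertices and 3 edges, delete both glued faces → V=20, E=51, F=33.
Check: V − E + F = 20 − 51 + 33 = 2.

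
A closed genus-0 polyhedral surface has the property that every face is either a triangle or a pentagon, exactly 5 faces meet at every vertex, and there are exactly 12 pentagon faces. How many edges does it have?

150

Let x be the number of triangles; then F = 12 + x.
Edge–face incidences: 2E = 5·12 + 3·x = 60 + 3x.
Every vertex has degree 5, so 5V = 2E.
Euler: V − E + F = 2 ⇒ (2E)/5 − E + (12 + x) = 2.
Multiply by 10: 2·(2E) − 5·(2E) + 10·(12 + x) = 20, i.e. 120 + 10x − 3·(60 + 3x) = 20.
Collecting terms: x − 60 = 20, so x = 80.
Then 2E = 60 + 3·80 = 300, so E = 150, V = 2E/5 = 60, F = 12 + 80 = 92.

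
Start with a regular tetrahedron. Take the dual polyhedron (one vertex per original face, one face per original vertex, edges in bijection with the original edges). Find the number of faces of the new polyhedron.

4

The base solid has V = 4, E = 6, F = 4.
The dual swaps V and F and preserves E: V′ = F = 4, E′ = E = 6, F′ = V = 4.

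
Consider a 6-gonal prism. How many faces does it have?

8

A prism on an n-gon has two n-gon bases and n rectangular sides: V = 2·6 = 12, E = 3·6 = 18, F = 6 + 2 = 8.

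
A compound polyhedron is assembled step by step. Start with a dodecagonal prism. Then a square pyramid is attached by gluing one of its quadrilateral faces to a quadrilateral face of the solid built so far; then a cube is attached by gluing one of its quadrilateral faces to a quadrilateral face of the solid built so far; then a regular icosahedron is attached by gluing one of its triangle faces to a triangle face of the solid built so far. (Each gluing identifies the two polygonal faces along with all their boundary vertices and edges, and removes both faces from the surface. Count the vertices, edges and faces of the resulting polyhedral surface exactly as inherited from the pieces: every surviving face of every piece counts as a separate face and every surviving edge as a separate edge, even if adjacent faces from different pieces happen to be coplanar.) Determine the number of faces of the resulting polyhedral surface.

39

A dodecagonal prism: V=24, E=36, F=14.
Attach a square pyramid (V=5, E=8, F=5) along a 4-gon: merge 4 vertices and 4 edges, delete both glued faces → V=25, E=40, F=17.
Attach a cube (V=8, E=12, F=6) along a 4-gon: merge 4 vertices and 4 edges, delete both glued faces → V=29, E=48, F=21.
Attach a regular icosahedron (V=12, E=30, F=20) along a 3-gon: merge 3 vertices and 3 edges, delete both glued faces → V=38, E=75, F=39.
Check: V − E + F = 38 − 75 + 39 = 2.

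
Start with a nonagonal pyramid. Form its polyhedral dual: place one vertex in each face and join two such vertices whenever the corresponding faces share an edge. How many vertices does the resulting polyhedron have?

10

The base solid has V = 10, E = 18, F = 10.
The dual swaps V and F and preserves E: V′ = F = 10, E′ = E = 18, F′ = V = 10.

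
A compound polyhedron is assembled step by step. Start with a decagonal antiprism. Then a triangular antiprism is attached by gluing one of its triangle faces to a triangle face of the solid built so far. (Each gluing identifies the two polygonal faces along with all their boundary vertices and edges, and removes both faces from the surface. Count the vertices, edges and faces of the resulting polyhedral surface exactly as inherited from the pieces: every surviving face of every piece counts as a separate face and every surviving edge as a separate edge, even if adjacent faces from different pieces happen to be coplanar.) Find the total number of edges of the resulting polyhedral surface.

A decagonal antiprism: V=20, E=40, F=22.
Attach a triangular antiprism (V=6, E=12, F=8) along a 3-gon: merge 3 vertices and 3 edges, delete both glued faces → V=23, E=49, F=28.
Check: V − E + F = 23 − 49 + 28 = 2.

49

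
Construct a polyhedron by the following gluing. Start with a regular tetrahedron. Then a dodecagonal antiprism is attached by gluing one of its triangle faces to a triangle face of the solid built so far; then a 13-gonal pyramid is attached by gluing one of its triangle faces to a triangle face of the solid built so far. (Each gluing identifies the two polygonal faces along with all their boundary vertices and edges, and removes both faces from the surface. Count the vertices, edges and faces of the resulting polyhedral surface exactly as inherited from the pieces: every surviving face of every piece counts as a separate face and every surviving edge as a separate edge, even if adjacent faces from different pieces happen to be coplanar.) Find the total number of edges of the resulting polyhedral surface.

74

A regular tetrahedron: V=4, E=6, F=4.
Attach a dodecagonal antiprism (V=24, E=48, F=26) along a 3-gon: merge 3 vertices and 3 edges, delete both glued faces → V=25, E=51, F=28.
Attach a 13-gonal pyramid (V=14, E=26, F=14) along a 3-gon: merge 3 vertices and 3 edges, delete both glued faces → V=36, E=74, F=40.
Check: V − E + F = 36 − 74 + 40 = 2.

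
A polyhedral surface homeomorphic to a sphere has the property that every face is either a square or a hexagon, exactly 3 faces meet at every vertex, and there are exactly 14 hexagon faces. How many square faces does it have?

6

Let x be the number of squares; then F = 14 + x.
Edge–face incidences: 2E = 6·14 + 4·x = 84 + 4x.
Every vertex has degree 3, so 3V = 2E.
Euler: V − E + F = 2 ⇒ (2E)/3 − E + (14 + x) = 2.
Multiply by 6: 2·(2E) − 3·(2E) + 6·(14 + x) = 12, i.e. 84 + 6x − (84 + 4x) = 12.
Collecting terms: 2x = 12, so x = 6.
Then 2E = 84 + 4·6 = 108, so E = 54, V = 2E/3 = 36, F = 14 + 6 = 20.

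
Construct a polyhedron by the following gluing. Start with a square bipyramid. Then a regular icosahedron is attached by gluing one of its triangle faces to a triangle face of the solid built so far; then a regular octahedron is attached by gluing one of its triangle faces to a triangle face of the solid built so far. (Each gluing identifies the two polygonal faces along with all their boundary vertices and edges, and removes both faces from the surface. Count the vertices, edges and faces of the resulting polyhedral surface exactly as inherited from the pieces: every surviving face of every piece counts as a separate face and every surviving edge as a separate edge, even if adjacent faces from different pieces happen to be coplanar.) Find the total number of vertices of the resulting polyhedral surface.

A square bipyramid: V=6, E=12, F=8.
Attach a regular icosahedron (V=12, E=30, F=20) along a 3-gon: merge 3 vertices and 3 edges, delete both glued faces → V=15, E=39, F=26.
Attach a regular octahedron (V=6, E=12, F=8) along a 3-gon: merge 3 vertices and 3 edges, delete both glued faces → V=18, E=48, F=32.
Check: V − E + F = 18 − 48 + 32 = 2.

18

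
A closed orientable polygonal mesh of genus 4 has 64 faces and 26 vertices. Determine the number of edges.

96

For a closed orientable surface of genus 4, χ = 2 − 2·4 = -6.
E = V + F − (-6) = 26 + 64 − (-6) = 96.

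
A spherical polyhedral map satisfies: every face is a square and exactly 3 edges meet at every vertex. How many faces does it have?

6

Each face has 4 edges and each edge borders two faces, so 2E = 4F.
Each vertex has degree 3, so 3V = 2E and hence V = 4F/3.
Euler: V − E + F = 2 ⇒ (4F/3) − (4F/2) + F = 2.
Multiply by 6: (8 − 12 + 6)F = 12, i.e. 2F = 12.
So F = 6, E = 4·6/2 = 12, V = 4·6/3 = 8.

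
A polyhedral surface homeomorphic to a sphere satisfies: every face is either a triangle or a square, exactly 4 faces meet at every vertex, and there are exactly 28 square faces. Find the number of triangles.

8

Let x be the number of triangles; then F = 28 + x.
Edge–face incidences: 2E = 4·28 + 3·x = 112 + 3x.
Every vertex has degree 4, so 4V = 2E.
Euler: V − E + F = 2 ⇒ (2E)/4 − E + (28 + x) = 2.
Multiply by 8: 2·(2E) − 4·(2E) + 8·(28 + x) = 16, i.e. 224 + 8x − 2·(112 + 3x) = 16.
Collecting terms: 2x = 16, so x = 8.
Then 2E = 112 + 3·8 = 136, so E = 68, V = 2E/4 = 34, F = 28 + 8 = 36.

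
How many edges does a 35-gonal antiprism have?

140

An antiprism on an n-gon has two n-gon caps and 2n triangles: V = 2·35 = 70, E = 4·35 = 140, F = 2·35 + 2 = 72.
Check: V − E + F = 70 − 140 + 72 = 2.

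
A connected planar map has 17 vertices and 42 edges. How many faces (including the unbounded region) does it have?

27

Euler's formula for a connected plane graph: V − E + F = 2, so F = 2 − 17 + 42 = 27.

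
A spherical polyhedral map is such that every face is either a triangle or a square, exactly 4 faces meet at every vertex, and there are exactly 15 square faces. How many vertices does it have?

Let x be the number of triangles; then F = 15 + x.
Edge–face incidences: 2E = 4·15 + 3·x = 60 + 3x.
Every vertex has degree 4, so 4V = 2E.
Euler: V − E + F = 2 ⇒ (2E)/4 − E + (15 + x) = 2.
Multiply by 8: 2·(2E) − 4·(2E) + 8·(15 + x) = 16, i.e. 120 + 8x − 2·(60 + 3x) = 16.
Collecting terms: 2x = 16, so x = 8.
Then 2E = 60 + 3·8 = 84, so E = 42, V = 2E/4 = 21, F = 15 + 8 = 23.

21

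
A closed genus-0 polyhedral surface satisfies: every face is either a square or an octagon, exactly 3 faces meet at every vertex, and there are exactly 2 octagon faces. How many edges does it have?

24

Let x be the number of squares; then F = 2 + x.
Edge–face incidences: 2E = 8·2 + 4·x = 16 + 4x.
Every vertex has degree 3, so 3V = 2E.
Euler: V − E + F = 2 ⇒ (2E)/3 − E + (2 + x) = 2.
Multiply by 6: 2·(2E) − 3·(2E) + 6·(2 + x) = 12, i.e. 12 + 6x − (16 + 4x) = 12.
Collecting terms: 2x − 4 = 12, so 2x = 16, so x = 8.
Then 2E = 16 + 4·8 = 48, so E = 24, V = 2E/3 = 16, F = 2 + 8 = 10.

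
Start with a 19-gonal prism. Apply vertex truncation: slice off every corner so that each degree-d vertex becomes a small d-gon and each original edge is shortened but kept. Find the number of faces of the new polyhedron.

59

The base solid has V = 38, E = 57, F = 21.
Truncation replaces each original edge-end by a new vertex, so V′ = 2E = 114.
Each original edge survives, and each old vertex of degree d contributes d new edges; summing degrees gives Σd = 2E, so E′ = E + 2E = 3E = 171.
Each original face survives and each original vertex becomes one new face: F′ = F + V = 59.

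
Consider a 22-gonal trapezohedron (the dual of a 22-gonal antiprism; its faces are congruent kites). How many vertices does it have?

The n-trapezohedron (dual of the n-antiprism) has V = 2·22 + 2 = 46, E = 4·22 = 88, F = 2·22 = 44.
Check: V − E + F = 46 − 88 + 44 = 2.

46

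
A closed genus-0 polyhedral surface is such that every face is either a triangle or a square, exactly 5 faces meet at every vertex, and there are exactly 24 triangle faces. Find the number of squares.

2

Let x be the number of squares; then F = 24 + x.
Edge–face incidences: 2E = 3·24 + 4·x = 72 + 4x.
Every vertex has degree 5, so 5V = 2E.
Euler: V − E + F = 2 ⇒ (2E)/5 − E + (24 + x) = 2.
Multiply by 10: 2·(2E) − 5·(2E) + 10·(24 + x) = 20, i.e. 240 + 10x − 3·(72 + 4x) = 20.
Collecting terms: −2x + 24 = 20, so −2x = −4, so x = 2.
Then 2E = 72 + 4·2 = 80, so E = 40, V = 2E/5 = 16, F = 24 + 2 = 26.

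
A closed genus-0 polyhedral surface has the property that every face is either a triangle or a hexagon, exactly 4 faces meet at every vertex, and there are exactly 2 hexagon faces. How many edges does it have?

Let x be the number of triangles; then F = 2 + x.
Edge–face incidences: 2E = 6·2 + 3·x = 12 + 3x.
Every vertex has degree 4, so 4V = 2E.
Euler: V − E + F = 2 ⇒ (2E)/4 − E + (2 + x) = 2.
Multiply by 8: 2·(2E) − 4·(2E) + 8·(2 + x) = 16, i.e. 16 + 8x − 2·(12 + 3x) = 16.
Collecting terms: 2x − 8 = 16, so 2x = 24, so x = 12.
Then 2E = 12 + 3·12 = 48, so E = 24, V = 2E/4 = 12, F = 2 + 12 = 14.

24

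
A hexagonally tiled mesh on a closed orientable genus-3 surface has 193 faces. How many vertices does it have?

χ = 2 − 2·3 = -4, and every face is a hexagon so 6F = 2E.
E = 6·193/2 = 579. Then V = -4 + E − F = -4 + 579 − 193 = 382.

382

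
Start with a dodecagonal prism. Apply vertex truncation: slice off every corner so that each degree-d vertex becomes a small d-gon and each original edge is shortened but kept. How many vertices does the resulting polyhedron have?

72

The base solid has V = 24, E = 36, F = 14.
Truncation replaces each original edge-end by a new vertex, so V′ = 2E = 72.
Each original edge survives, and each old vertex of degree d contributes d new edges; summing degrees gives Σd = 2E, so E′ = E + 2E = 3E = 108.
Each original face survives and each original vertex becomes one new face: F′ = F + V = 38.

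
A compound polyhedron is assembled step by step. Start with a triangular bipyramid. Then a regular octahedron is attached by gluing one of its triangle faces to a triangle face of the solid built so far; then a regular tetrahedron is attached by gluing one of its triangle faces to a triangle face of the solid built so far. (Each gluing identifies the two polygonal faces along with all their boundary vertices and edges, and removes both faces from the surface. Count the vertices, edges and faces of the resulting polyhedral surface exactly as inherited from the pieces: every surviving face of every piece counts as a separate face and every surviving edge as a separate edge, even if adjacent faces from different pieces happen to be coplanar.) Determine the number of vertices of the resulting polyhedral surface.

9

A triangular bipyramid: V=5, E=9, F=6.
Attach a regular octahedron (V=6, E=12, F=8) along a 3-gon: merge 3 vertices and 3 edges, delete both glued faces → V=8, E=18, F=12.
Attach a regular tetrahedron (V=4, E=6, F=4) along a 3-gon: merge 3 vertices and 3 edges, delete both glued faces → V=9, E=21, F=14.
Check: V − E + F = 9 − 21 + 14 = 2.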